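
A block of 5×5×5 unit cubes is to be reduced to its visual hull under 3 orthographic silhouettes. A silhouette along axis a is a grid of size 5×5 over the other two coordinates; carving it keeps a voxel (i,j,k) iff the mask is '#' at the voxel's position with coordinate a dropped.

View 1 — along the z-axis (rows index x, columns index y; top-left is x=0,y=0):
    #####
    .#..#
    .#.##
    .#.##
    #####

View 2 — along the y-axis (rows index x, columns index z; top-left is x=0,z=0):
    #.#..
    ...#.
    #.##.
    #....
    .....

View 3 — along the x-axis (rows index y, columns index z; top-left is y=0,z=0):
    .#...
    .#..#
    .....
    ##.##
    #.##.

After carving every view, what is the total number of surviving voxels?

initial block: 5^3 = 125
  1. axis=2 (XY plane), |mask|=18  ⇒  voxels=90
  2. axis=1 (XZ plane), |mask|=7  ⇒  voxels=24
  3. axis=0 (YZ plane), |mask|=10  ⇒  voxels=11

remaining voxels: 11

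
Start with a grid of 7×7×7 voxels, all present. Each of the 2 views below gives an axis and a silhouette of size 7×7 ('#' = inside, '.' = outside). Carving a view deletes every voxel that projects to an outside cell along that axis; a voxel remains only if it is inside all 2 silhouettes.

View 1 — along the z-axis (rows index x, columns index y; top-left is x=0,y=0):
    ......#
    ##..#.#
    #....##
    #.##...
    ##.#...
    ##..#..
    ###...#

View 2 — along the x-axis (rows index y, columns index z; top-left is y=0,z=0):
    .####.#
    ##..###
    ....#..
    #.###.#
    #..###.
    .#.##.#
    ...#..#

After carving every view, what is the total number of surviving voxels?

voxel count = 82

start: 7×7×7 = 343 voxels
step 1: project along z, AND mask (21/49) → |grid| = 147
step 2: project along x, AND mask (26/49) → |grid| = 82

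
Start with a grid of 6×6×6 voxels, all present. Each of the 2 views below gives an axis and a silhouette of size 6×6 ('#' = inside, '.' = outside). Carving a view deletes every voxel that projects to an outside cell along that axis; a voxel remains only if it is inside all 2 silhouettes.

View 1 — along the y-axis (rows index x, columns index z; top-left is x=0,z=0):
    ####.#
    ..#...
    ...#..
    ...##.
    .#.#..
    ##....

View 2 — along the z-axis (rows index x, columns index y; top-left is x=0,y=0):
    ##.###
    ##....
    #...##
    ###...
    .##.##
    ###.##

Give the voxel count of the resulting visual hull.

before carving: 216 voxels (6×6×6)
  1. axis=1 (XZ plane), |mask|=13  ⇒  voxels=78
  2. axis=2 (XY plane), |mask|=22  ⇒  voxels=54

voxel count = 54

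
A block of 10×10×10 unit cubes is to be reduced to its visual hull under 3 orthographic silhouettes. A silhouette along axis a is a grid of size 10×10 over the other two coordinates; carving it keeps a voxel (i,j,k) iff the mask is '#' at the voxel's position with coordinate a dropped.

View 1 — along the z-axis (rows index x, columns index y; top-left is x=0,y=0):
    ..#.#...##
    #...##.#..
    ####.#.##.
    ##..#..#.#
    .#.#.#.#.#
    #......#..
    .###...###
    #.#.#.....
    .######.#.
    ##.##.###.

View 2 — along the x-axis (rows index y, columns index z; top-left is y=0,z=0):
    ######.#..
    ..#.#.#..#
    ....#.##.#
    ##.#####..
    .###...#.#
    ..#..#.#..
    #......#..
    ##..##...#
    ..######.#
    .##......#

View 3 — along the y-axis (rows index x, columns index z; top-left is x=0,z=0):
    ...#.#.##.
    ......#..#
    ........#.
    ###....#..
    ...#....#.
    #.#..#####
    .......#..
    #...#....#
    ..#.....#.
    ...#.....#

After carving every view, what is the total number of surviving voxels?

|visual hull| = 48

initial block: 10^3 = 1000
[1] z-view keeps 50 columns → grid now 500
[2] x-view keeps 47 columns → grid now 249
[3] y-view keeps 28 columns → grid now 48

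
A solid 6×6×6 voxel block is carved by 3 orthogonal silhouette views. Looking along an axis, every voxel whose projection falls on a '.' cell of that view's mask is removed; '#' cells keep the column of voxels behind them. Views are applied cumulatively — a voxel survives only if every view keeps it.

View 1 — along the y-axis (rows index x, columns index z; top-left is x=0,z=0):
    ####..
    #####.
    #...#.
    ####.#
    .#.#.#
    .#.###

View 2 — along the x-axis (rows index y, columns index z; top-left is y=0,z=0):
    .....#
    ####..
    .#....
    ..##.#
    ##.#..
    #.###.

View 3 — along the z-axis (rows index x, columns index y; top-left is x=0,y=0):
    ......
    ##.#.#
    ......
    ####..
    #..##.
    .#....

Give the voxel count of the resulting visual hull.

before carving: 216 voxels (6×6×6)
V1 y: intersect with XZ mask (23 set) -- 138 left
V2 x: intersect with YZ mask (16 set) -- 65 left
V3 z: intersect with XY mask (12 set) -- 26 left

voxel count = 26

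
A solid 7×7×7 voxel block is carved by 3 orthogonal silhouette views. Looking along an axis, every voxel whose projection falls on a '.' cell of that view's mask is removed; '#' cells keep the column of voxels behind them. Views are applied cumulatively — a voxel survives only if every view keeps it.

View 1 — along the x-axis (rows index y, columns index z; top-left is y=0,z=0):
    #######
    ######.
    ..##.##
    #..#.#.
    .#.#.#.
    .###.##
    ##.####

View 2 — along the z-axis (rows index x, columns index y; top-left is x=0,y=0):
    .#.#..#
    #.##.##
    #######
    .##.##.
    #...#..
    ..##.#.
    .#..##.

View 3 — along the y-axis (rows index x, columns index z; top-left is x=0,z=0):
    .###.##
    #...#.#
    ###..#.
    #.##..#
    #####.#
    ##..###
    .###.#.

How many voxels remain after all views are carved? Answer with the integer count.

before carving: 343 voxels (7×7×7)
V1 x: intersect with YZ mask (34 set) -- 238 left
V2 z: intersect with XY mask (27 set) -- 128 left
V3 y: intersect with XZ mask (31 set) -- 75 left

75 voxels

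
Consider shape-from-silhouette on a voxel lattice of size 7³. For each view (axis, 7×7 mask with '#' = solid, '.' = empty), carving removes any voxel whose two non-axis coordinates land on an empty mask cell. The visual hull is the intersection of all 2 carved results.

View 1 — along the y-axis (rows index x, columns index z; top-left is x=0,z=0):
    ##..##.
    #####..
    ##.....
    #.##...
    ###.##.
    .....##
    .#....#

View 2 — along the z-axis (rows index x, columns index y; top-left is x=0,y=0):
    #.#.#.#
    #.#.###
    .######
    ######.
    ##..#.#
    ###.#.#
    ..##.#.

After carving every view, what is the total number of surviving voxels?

before carving: 343 voxels (7×7×7)
after view 1 [y-axis, 23 of 49 cells solid] → remaining = 161
after view 2 [z-axis, 33 of 49 cells solid] → remaining = 107

|visual hull| = 107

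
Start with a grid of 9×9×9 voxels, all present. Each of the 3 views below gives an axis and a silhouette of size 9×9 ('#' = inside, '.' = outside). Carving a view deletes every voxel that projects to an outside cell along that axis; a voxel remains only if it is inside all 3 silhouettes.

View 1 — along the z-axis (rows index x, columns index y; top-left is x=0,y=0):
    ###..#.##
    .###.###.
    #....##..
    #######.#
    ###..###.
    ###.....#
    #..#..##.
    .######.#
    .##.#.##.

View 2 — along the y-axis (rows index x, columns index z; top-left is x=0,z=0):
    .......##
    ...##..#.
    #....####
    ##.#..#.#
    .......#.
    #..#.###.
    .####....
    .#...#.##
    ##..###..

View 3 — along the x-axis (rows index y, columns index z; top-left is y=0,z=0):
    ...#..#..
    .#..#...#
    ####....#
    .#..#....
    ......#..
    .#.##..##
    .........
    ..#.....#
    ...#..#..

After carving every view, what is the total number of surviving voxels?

initial block: 9^3 = 729
V1 z: intersect with XY mask (49 set) -- 441 left
V2 y: intersect with XZ mask (34 set) -- 180 left
V3 x: intersect with YZ mask (22 set) -- 53 left

|visual hull| = 53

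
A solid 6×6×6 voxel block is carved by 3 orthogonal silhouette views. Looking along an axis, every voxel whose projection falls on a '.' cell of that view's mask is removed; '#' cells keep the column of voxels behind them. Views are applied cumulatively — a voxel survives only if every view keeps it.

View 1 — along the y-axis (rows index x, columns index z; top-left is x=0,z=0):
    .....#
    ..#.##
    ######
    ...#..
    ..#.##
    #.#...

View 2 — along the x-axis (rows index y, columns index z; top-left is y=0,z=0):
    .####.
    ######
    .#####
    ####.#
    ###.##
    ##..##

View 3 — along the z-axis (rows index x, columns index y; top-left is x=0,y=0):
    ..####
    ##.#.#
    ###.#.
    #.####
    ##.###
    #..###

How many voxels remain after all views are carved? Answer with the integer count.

remaining voxels: 54

before carving: 216 voxels (6×6×6)
V1 y: intersect with XZ mask (16 set) -- 96 left
V2 x: intersect with YZ mask (29 set) -- 77 left
V3 z: intersect with XY mask (26 set) -- 54 left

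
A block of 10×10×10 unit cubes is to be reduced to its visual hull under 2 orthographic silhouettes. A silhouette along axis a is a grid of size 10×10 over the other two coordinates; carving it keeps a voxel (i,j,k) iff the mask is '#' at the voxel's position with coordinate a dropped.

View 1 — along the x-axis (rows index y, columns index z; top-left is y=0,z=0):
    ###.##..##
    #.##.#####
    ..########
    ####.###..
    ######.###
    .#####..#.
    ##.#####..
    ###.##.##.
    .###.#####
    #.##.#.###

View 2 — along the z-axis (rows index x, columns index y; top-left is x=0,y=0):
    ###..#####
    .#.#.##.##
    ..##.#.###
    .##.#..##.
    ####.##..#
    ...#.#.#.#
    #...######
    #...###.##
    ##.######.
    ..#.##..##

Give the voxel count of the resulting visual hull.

|visual hull| = 453

start: 10×10×10 = 1000 voxels
  1. axis=0 (YZ plane), |mask|=74  ⇒  voxels=740
  2. axis=2 (XY plane), |mask|=62  ⇒  voxels=453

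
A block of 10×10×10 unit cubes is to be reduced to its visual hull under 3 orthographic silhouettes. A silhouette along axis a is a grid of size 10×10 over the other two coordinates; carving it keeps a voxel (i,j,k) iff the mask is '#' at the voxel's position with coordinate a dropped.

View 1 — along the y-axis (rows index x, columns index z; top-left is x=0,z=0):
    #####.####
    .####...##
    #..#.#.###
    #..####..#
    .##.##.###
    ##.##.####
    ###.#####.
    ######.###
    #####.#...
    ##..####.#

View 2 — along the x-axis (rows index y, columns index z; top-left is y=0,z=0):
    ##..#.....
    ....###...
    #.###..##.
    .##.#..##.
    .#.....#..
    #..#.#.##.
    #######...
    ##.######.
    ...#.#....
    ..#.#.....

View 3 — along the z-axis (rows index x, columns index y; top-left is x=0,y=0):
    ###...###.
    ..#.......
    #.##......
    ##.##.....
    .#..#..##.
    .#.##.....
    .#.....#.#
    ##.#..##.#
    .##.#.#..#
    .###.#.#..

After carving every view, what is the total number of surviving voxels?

remaining voxels: 130

before carving: 1000 voxels (10×10×10)
[1] y-view keeps 72 columns → grid now 720
[2] x-view keeps 43 columns → grid now 313
[3] z-view keeps 40 columns → grid now 130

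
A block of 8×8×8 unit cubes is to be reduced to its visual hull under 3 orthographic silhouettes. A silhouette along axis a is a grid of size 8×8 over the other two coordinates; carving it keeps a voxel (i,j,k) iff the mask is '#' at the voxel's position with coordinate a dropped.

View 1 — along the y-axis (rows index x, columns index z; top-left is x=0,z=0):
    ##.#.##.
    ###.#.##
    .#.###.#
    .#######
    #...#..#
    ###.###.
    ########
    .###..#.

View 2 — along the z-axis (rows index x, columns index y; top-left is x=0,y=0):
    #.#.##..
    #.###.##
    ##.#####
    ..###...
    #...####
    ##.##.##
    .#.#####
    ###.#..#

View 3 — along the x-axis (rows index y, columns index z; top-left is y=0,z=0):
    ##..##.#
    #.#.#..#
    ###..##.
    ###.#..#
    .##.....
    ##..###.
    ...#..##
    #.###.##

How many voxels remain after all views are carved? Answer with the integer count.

before carving: 512 voxels (8×8×8)
  1. axis=1 (XZ plane), |mask|=44  ⇒  voxels=352
  2. axis=2 (XY plane), |mask|=42  ⇒  voxels=231
  3. axis=0 (YZ plane), |mask|=35  ⇒  voxels=124

124 voxels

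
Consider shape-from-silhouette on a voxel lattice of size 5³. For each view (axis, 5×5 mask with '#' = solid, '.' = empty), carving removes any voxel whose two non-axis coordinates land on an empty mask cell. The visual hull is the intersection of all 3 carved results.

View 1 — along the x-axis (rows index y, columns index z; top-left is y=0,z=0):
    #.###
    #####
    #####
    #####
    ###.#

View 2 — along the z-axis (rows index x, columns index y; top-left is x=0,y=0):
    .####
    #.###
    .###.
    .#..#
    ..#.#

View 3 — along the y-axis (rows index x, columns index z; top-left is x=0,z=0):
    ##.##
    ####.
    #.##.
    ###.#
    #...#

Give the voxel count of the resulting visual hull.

start: 5×5×5 = 125 voxels
V1 x: intersect with YZ mask (23 set) -- 115 left
V2 z: intersect with XY mask (15 set) -- 70 left
V3 y: intersect with XZ mask (17 set) -- 50 left

|visual hull| = 50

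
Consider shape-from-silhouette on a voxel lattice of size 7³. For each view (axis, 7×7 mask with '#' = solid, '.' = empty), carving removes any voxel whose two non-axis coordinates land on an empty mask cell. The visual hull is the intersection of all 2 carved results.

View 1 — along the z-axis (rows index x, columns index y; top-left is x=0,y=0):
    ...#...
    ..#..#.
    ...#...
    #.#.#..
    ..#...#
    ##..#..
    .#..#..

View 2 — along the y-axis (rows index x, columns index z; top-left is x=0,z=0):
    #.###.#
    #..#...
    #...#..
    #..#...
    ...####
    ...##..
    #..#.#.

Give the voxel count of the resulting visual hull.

before carving: 343 voxels (7×7×7)
[1] z-view keeps 14 columns → grid now 98
[2] y-view keeps 20 columns → grid now 37

remaining voxels: 37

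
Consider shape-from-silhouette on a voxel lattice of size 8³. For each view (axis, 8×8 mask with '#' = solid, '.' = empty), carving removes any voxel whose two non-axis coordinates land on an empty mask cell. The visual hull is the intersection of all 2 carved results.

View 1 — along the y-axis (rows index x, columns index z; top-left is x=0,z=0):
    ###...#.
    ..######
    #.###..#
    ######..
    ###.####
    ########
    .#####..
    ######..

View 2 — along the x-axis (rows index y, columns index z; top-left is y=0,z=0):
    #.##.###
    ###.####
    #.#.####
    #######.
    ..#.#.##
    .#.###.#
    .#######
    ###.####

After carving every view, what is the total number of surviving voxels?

voxel count = 287

full grid |V| = 512
carve view 1 (along y, XZ-mask fill 47/64): 376 voxels remain
carve view 2 (along x, YZ-mask fill 49/64): 287 voxels remain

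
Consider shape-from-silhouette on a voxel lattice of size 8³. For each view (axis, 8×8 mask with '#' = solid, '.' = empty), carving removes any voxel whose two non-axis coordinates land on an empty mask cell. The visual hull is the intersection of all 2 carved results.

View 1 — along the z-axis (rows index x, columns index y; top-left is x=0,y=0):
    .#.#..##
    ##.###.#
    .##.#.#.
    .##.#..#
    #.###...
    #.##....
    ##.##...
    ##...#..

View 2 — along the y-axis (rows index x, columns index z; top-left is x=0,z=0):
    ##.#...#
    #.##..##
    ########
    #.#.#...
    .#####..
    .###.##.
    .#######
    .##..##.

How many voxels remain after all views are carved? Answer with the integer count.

voxel count = 165

start: 8×8×8 = 512 voxels
  1. axis=2 (XY plane), |mask|=32  ⇒  voxels=256
  2. axis=1 (XZ plane), |mask|=41  ⇒  voxels=165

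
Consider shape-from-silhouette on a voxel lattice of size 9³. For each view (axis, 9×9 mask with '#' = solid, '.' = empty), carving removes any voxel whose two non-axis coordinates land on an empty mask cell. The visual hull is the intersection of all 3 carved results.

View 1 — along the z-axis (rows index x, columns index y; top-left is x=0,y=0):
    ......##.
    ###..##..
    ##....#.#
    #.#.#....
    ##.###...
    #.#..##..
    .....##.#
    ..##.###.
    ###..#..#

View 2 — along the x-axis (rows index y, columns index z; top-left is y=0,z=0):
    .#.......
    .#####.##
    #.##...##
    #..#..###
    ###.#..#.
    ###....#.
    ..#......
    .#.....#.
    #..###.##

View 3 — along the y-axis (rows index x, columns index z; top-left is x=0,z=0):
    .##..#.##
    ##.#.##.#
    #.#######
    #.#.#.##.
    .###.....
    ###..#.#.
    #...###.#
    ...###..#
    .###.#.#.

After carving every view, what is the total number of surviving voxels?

start: 9×9×9 = 729 voxels
[1] z-view keeps 36 columns → grid now 324
[2] x-view keeps 36 columns → grid now 131
[3] y-view keeps 46 columns → grid now 75

remaining voxels: 75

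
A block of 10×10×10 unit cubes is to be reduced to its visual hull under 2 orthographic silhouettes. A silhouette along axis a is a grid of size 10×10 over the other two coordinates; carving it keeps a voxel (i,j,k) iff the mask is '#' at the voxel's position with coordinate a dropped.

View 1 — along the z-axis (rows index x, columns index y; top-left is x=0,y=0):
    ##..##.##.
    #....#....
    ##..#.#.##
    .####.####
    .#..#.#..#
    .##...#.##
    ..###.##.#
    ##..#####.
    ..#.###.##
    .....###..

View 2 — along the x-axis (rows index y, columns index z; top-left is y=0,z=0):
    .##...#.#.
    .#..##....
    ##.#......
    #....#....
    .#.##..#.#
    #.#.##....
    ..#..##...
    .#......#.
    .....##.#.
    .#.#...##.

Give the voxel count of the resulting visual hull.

remaining voxels: 181

start: 10×10×10 = 1000 voxels
[1] z-view keeps 53 columns → grid now 530
[2] x-view keeps 33 columns → grid now 181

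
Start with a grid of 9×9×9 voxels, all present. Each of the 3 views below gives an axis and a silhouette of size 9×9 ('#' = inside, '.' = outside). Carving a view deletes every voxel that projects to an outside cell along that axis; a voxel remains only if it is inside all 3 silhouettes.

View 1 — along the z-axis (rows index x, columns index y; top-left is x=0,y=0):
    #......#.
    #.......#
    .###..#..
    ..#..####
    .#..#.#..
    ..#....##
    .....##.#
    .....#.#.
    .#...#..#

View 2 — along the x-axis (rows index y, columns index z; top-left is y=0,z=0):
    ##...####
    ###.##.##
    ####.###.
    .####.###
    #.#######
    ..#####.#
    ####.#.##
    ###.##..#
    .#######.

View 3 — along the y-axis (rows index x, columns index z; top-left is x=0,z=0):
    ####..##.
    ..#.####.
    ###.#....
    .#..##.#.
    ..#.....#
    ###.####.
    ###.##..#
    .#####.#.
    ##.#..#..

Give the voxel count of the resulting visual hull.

remaining voxels: 94

before carving: 729 voxels (9×9×9)
V1 z: intersect with XY mask (27 set) -- 243 left
V2 x: intersect with YZ mask (61 set) -- 180 left
V3 y: intersect with XZ mask (44 set) -- 94 left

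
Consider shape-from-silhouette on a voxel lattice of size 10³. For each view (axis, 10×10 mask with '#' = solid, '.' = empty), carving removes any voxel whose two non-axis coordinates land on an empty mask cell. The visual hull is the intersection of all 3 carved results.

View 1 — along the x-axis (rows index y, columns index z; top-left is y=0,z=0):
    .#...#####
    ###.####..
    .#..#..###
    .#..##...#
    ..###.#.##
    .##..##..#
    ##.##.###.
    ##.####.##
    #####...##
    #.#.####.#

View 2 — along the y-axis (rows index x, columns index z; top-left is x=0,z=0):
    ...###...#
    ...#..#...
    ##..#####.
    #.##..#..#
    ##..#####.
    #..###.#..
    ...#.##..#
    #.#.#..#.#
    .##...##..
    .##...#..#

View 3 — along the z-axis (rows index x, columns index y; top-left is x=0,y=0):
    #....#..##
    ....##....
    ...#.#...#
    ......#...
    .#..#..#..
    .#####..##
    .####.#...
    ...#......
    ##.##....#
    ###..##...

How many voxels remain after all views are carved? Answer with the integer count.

remaining voxels: 99

full grid |V| = 1000
after view 1 [x-axis, 62 of 100 cells solid] → remaining = 620
after view 2 [y-axis, 47 of 100 cells solid] → remaining = 293
after view 3 [z-axis, 36 of 100 cells solid] → remaining = 99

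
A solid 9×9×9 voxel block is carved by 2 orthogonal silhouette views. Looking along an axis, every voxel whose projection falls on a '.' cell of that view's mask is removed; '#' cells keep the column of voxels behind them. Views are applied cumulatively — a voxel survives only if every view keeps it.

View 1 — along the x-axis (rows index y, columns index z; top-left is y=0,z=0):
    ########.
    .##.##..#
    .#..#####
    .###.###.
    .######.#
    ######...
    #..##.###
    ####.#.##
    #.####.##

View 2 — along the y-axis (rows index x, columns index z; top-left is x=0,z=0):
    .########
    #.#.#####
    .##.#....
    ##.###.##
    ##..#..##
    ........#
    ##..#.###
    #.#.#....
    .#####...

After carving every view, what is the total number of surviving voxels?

voxel count = 292

before carving: 729 voxels (9×9×9)
V1 x: intersect with YZ mask (58 set) -- 522 left
V2 y: intersect with XZ mask (45 set) -- 292 left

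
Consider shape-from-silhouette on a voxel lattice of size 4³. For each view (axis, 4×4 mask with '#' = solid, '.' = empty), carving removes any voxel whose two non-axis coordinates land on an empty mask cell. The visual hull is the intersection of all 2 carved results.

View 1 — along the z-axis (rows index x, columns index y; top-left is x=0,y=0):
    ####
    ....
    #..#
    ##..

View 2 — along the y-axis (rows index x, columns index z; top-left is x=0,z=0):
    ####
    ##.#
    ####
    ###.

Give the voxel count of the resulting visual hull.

remaining voxels: 30

before carving: 64 voxels (4×4×4)
[1] z-view keeps 8 columns → grid now 32
[2] y-view keeps 14 columns → grid now 30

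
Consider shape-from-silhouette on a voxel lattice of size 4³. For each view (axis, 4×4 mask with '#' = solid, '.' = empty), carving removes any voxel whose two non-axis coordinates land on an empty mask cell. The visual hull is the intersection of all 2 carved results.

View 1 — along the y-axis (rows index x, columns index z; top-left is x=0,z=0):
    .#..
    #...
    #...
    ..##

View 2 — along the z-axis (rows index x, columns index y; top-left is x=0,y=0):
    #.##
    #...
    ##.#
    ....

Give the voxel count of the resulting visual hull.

7 voxels

start: 4×4×4 = 64 voxels
after view 1 [y-axis, 5 of 16 cells solid] → remaining = 20
after view 2 [z-axis, 7 of 16 cells solid] → remaining = 7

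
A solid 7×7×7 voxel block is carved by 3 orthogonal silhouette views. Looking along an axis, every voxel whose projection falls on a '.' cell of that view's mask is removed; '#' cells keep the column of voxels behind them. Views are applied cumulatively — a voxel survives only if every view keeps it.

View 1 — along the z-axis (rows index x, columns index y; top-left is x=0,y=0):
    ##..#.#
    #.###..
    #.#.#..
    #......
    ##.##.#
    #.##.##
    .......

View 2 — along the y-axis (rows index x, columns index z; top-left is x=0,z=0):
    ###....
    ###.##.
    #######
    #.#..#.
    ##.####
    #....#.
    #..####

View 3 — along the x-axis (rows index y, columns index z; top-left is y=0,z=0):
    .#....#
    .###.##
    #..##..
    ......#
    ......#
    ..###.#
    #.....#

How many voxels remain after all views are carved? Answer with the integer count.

initial block: 7^3 = 343
V1 z: intersect with XY mask (22 set) -- 154 left
V2 y: intersect with XZ mask (31 set) -- 96 left
V3 x: intersect with YZ mask (18 set) -- 25 left

25 voxels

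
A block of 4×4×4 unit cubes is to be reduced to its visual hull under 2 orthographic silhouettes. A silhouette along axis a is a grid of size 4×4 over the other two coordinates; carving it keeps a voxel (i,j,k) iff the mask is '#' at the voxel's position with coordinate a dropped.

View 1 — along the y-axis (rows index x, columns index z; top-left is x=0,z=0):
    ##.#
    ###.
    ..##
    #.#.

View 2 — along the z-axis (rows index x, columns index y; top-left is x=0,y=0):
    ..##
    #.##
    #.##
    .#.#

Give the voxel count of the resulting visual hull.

remaining voxels: 25

full grid |V| = 64
step 1: project along y, AND mask (10/16) → |grid| = 40
step 2: project along z, AND mask (10/16) → |grid| = 25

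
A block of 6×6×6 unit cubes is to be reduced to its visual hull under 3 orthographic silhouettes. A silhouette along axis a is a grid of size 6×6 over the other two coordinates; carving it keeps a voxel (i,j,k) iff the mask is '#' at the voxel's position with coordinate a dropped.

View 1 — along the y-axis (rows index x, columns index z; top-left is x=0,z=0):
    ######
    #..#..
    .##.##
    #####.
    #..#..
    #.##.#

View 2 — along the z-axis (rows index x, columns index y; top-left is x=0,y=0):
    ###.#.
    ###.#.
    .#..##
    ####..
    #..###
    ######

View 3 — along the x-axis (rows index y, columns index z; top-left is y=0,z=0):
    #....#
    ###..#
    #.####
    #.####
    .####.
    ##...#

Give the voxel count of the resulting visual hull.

start: 6×6×6 = 216 voxels
  1. axis=1 (XZ plane), |mask|=23  ⇒  voxels=138
  2. axis=2 (XY plane), |mask|=25  ⇒  voxels=96
  3. axis=0 (YZ plane), |mask|=23  ⇒  voxels=62

|visual hull| = 62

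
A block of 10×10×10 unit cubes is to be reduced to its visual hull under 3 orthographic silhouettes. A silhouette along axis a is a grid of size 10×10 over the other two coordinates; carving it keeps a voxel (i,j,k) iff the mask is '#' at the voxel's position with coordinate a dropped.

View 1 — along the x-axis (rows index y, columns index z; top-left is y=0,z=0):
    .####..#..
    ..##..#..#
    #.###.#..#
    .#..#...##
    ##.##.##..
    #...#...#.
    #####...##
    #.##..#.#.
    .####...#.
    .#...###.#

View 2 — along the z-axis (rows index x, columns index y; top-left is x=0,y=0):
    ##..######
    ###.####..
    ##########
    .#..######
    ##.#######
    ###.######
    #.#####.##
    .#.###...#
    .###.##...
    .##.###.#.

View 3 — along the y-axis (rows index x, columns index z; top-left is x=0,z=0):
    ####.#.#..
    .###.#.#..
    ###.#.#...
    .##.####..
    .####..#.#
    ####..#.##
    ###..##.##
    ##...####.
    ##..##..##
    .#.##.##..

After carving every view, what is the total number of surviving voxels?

remaining voxels: 226

initial block: 10^3 = 1000
step 1: project along x, AND mask (50/100) → |grid| = 500
step 2: project along z, AND mask (74/100) → |grid| = 369
step 3: project along y, AND mask (59/100) → |grid| = 226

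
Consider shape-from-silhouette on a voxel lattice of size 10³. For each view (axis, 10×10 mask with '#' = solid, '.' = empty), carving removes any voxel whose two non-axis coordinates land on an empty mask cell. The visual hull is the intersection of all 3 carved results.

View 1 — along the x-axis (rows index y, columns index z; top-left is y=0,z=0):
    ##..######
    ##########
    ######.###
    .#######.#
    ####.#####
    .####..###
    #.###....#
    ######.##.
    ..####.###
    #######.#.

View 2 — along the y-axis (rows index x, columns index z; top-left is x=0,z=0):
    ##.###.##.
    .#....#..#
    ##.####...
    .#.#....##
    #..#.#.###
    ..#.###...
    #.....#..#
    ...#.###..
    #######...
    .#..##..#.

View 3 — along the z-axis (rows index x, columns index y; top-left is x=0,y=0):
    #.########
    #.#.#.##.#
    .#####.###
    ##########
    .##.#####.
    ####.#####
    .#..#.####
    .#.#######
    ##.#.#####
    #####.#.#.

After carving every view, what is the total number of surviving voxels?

start: 10×10×10 = 1000 voxels
carve view 1 (along x, YZ-mask fill 79/100): 790 voxels remain
carve view 2 (along y, XZ-mask fill 48/100): 374 voxels remain
carve view 3 (along z, XY-mask fill 78/100): 297 voxels remain

voxel count = 297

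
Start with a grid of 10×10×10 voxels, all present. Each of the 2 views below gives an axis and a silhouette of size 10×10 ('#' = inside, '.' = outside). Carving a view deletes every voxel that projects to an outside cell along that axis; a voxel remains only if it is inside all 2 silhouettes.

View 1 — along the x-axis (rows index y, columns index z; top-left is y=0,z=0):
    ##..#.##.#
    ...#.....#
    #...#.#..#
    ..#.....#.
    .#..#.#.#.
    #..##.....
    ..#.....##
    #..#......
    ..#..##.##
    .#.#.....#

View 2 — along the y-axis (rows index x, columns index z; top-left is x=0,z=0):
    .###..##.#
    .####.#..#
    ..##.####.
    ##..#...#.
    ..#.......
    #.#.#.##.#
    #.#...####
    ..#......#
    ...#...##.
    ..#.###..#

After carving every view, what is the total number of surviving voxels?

|visual hull| = 160

before carving: 1000 voxels (10×10×10)
step 1: project along x, AND mask (34/100) → |grid| = 340
step 2: project along y, AND mask (45/100) → |grid| = 160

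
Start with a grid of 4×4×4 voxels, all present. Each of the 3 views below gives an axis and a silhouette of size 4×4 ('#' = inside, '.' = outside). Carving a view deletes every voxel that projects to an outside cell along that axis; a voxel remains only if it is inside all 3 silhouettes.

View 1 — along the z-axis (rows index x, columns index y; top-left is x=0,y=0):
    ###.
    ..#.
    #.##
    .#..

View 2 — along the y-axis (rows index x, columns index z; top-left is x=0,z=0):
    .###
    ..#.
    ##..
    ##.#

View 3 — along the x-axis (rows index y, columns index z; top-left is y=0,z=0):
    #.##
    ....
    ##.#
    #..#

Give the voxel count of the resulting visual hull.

before carving: 64 voxels (4×4×4)
  1. axis=2 (XY plane), |mask|=8  ⇒  voxels=32
  2. axis=1 (XZ plane), |mask|=9  ⇒  voxels=19
  3. axis=0 (YZ plane), |mask|=8  ⇒  voxels=8

|visual hull| = 8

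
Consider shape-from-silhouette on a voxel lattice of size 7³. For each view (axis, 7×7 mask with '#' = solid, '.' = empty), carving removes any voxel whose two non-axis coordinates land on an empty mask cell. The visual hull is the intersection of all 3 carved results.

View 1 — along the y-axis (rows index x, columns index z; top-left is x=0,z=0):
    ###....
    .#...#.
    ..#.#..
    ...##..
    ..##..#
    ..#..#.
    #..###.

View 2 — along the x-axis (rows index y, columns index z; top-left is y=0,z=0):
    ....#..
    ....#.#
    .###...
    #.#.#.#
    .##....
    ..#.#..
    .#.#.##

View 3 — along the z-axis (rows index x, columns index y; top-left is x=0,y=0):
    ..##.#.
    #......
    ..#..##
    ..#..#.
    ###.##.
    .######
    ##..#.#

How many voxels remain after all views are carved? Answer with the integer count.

voxel count = 24

full grid |V| = 343
  1. axis=1 (XZ plane), |mask|=18  ⇒  voxels=126
  2. axis=0 (YZ plane), |mask|=18  ⇒  voxels=48
  3. axis=2 (XY plane), |mask|=24  ⇒  voxels=24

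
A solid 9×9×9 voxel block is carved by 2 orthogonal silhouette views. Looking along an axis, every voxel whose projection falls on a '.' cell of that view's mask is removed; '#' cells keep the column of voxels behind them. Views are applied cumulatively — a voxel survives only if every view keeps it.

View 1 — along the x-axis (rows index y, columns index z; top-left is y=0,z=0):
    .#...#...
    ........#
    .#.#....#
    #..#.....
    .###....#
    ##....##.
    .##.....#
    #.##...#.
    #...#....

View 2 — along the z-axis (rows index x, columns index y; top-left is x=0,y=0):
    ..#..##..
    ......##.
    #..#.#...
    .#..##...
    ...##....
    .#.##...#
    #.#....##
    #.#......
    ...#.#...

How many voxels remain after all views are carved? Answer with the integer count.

initial block: 9^3 = 729
after view 1 [x-axis, 25 of 81 cells solid] → remaining = 225
after view 2 [z-axis, 25 of 81 cells solid] → remaining = 71

remaining voxels: 71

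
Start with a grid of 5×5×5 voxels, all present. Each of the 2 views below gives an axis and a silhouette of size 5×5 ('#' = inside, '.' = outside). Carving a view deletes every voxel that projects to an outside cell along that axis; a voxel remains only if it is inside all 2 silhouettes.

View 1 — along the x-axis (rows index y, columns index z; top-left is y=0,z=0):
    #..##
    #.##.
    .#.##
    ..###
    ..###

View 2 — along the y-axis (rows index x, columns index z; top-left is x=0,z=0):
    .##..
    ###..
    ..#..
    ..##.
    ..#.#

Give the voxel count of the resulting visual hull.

voxel count = 28

start: 5×5×5 = 125 voxels
  1. axis=0 (YZ plane), |mask|=15  ⇒  voxels=75
  2. axis=1 (XZ plane), |mask|=10  ⇒  voxels=28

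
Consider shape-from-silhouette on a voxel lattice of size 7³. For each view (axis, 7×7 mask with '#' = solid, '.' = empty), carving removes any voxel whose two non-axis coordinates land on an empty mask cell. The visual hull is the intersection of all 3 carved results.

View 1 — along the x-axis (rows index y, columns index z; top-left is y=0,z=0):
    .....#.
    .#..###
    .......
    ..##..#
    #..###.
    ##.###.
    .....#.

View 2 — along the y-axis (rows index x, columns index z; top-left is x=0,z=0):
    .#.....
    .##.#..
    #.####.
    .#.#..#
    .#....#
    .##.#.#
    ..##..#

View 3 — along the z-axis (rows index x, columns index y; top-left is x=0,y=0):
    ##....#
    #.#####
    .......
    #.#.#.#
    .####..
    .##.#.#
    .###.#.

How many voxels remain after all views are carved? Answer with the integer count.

remaining voxels: 18

start: 7×7×7 = 343 voxels
V1 x: intersect with YZ mask (18 set) -- 126 left
V2 y: intersect with XZ mask (21 set) -- 47 left
V3 z: intersect with XY mask (25 set) -- 18 left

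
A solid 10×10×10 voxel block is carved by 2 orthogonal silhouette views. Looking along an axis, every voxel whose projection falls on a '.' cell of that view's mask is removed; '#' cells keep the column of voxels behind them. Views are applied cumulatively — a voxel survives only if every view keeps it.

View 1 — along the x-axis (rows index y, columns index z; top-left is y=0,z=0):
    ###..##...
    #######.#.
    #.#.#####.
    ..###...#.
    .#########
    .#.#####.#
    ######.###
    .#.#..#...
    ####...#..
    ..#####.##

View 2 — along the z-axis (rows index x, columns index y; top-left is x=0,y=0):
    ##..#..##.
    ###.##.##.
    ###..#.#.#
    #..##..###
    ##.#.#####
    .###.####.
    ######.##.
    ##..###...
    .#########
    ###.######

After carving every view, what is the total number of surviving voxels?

voxel count = 440

before carving: 1000 voxels (10×10×10)
  1. axis=0 (YZ plane), |mask|=64  ⇒  voxels=640
  2. axis=2 (XY plane), |mask|=70  ⇒  voxels=440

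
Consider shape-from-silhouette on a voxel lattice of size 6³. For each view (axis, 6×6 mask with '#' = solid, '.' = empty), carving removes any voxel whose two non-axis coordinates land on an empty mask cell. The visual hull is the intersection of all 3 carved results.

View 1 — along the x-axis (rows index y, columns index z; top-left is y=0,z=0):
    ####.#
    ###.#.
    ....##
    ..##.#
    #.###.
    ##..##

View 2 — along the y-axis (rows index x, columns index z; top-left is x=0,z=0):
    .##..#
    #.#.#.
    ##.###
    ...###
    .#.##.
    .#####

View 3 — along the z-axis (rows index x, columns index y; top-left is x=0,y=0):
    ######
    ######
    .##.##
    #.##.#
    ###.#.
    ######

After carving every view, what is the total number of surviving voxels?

start: 6×6×6 = 216 voxels
after view 1 [x-axis, 22 of 36 cells solid] → remaining = 132
after view 2 [y-axis, 22 of 36 cells solid] → remaining = 80
after view 3 [z-axis, 30 of 36 cells solid] → remaining = 68

voxel count = 68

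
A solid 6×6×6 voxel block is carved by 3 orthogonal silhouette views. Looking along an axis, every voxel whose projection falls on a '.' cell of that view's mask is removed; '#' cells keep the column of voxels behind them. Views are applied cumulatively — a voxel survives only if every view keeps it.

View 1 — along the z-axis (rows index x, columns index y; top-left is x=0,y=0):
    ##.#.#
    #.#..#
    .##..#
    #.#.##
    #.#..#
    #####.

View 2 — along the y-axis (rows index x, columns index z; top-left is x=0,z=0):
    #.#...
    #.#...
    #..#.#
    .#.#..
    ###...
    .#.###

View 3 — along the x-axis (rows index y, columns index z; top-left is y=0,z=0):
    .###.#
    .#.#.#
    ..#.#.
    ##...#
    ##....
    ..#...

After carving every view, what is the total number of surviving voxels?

initial block: 6^3 = 216
after view 1 [z-axis, 22 of 36 cells solid] → remaining = 132
after view 2 [y-axis, 16 of 36 cells solid] → remaining = 60
after view 3 [x-axis, 15 of 36 cells solid] → remaining = 25

remaining voxels: 25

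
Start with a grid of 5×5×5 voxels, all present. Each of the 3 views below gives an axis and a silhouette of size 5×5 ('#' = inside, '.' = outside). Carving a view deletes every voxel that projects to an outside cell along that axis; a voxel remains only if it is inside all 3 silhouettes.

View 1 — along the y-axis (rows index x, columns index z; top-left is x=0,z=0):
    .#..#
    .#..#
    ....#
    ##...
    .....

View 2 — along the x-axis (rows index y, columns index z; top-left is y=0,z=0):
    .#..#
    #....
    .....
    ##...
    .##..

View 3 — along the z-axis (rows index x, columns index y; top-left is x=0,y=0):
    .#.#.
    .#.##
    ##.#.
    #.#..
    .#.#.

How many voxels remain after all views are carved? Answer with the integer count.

before carving: 125 voxels (5×5×5)
  1. axis=1 (XZ plane), |mask|=7  ⇒  voxels=35
  2. axis=0 (YZ plane), |mask|=7  ⇒  voxels=14
  3. axis=2 (XY plane), |mask|=12  ⇒  voxels=5

|visual hull| = 5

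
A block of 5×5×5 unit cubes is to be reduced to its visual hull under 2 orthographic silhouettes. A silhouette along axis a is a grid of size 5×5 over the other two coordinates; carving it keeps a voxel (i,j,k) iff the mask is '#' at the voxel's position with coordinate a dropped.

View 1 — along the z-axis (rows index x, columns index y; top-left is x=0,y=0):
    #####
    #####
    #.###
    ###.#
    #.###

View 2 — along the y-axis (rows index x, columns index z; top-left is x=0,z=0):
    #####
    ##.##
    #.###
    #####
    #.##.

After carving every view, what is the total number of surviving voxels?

93 voxels

before carving: 125 voxels (5×5×5)
carve view 1 (along z, XY-mask fill 22/25): 110 voxels remain
carve view 2 (along y, XZ-mask fill 21/25): 93 voxels remain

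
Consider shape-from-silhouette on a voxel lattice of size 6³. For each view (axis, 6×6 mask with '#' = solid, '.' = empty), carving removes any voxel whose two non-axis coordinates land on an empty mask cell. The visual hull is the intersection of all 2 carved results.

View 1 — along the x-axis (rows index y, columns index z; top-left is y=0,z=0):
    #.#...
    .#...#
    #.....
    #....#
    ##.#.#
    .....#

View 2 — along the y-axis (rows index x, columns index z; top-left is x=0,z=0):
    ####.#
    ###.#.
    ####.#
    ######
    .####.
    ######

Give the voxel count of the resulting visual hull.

initial block: 6^3 = 216
carve view 1 (along x, YZ-mask fill 12/36): 72 voxels remain
carve view 2 (along y, XZ-mask fill 30/36): 59 voxels remain

59 voxels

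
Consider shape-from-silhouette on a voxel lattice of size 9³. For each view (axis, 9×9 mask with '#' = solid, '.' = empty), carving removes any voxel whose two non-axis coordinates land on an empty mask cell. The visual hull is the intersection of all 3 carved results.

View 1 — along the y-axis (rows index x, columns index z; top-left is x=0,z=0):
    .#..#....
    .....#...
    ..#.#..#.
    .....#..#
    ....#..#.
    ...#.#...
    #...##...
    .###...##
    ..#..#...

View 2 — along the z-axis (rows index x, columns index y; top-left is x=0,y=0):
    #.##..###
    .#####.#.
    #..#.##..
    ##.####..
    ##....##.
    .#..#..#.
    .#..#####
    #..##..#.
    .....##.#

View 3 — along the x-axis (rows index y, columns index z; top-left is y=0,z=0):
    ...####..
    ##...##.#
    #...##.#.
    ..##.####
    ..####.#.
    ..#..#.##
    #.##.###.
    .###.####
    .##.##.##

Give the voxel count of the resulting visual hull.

remaining voxels: 64

initial block: 9^3 = 729
carve view 1 (along y, XZ-mask fill 22/81): 198 voxels remain
carve view 2 (along z, XY-mask fill 42/81): 100 voxels remain
carve view 3 (along x, YZ-mask fill 47/81): 64 voxels remain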